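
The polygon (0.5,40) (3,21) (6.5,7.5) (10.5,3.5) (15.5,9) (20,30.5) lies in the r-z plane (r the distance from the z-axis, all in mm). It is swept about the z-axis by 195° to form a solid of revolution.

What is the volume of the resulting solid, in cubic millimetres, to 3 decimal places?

Profile (r,z), 6 vertices: (0.5,40) (3,21) (6.5,7.5) (10.5,3.5) (15.5,9) (20,30.5)
edge 0: (0.5,40)→(3,21)  cross = 0.5·21 − 3·40 = -109.5000; (r_i+r_j)·cross = 3.5·-109.5000 = -383.2500
edge 1: (3,21)→(6.5,7.5)  cross = 3·7.5 − 6.5·21 = -114.0000; (r_i+r_j)·cross = 9.5·-114.0000 = -1083.0000
edge 2: (6.5,7.5)→(10.5,3.5)  cross = 6.5·3.5 − 10.5·7.5 = -56.0000; (r_i+r_j)·cross = 17·-56.0000 = -952.0000
edge 3: (10.5,3.5)→(15.5,9)  cross = 10.5·9 − 15.5·3.5 = 40.2500; (r_i+r_j)·cross = 26·40.2500 = 1046.5000
edge 4: (15.5,9)→(20,30.5)  cross = 15.5·30.5 − 20·9 = 292.7500; (r_i+r_j)·cross = 35.5·292.7500 = 10392.6250
edge 5: (20,30.5)→(0.5,40)  cross = 20·40 − 0.5·30.5 = 784.7500; (r_i+r_j)·cross = 20.5·784.7500 = 16087.3750
Σcross = 838.2500 → A = |Σcross|/2 = 419.1250 mm²
Σ(r_i+r_j)·cross = 25108.2500 → first moment M = |Σ|/6 = 4184.7083
R_c = M/A = 4184.7083/419.1250 = 9.9844 mm
θ = 195° = 3.403392 rad
V = θ·R_c·A = 3.403392·9.9844·419.1250 = 14242.203 mm³

Volume = 14242.203 mm³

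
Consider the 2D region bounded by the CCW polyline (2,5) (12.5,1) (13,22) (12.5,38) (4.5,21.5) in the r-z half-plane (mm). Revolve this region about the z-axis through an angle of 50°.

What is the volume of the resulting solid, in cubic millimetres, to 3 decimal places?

Volume = 1878.665 mm³

Profile (r,z), 5 vertices: (2,5) (12.5,1) (13,22) (12.5,38) (4.5,21.5)
edge 0: (2,5)→(12.5,1)  cross = 2·1 − 12.5·5 = -60.5000; (r_i+r_j)·cross = 14.5·-60.5000 = -877.2500
edge 1: (12.5,1)→(13,22)  cross = 12.5·22 − 13·1 = 262.0000; (r_i+r_j)·cross = 25.5·262.0000 = 6681.0000
edge 2: (13,22)→(12.5,38)  cross = 13·38 − 12.5·22 = 219.0000; (r_i+r_j)·cross = 25.5·219.0000 = 5584.5000
edge 3: (12.5,38)→(4.5,21.5)  cross = 12.5·21.5 − 4.5·38 = 97.7500; (r_i+r_j)·cross = 17·97.7500 = 1661.7500
edge 4: (4.5,21.5)→(2,5)  cross = 4.5·5 − 2·21.5 = -20.5000; (r_i+r_j)·cross = 6.5·-20.5000 = -133.2500
Σcross = 497.7500 → A = |Σcross|/2 = 248.8750 mm²
Σ(r_i+r_j)·cross = 12916.7500 → first moment M = |Σ|/6 = 2152.7917
R_c = M/A = 2152.7917/248.8750 = 8.6501 mm
θ = 50° = 0.872665 rad
V = θ·R_c·A = 0.872665·8.6501·248.8750 = 1878.665 mm³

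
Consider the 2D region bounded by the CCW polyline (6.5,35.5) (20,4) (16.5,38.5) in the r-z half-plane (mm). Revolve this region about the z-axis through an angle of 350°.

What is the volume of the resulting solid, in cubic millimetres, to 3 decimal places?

Volume = 15563.319 mm³

Profile (r,z), 3 vertices: (6.5,35.5) (20,4) (16.5,38.5)
edge 0: (6.5,35.5)→(20,4)  cross = 6.5·4 − 20·35.5 = -684.0000; (r_i+r_j)·cross = 26.5·-684.0000 = -18126.0000
edge 1: (20,4)→(16.5,38.5)  cross = 20·38.5 − 16.5·4 = 704.0000; (r_i+r_j)·cross = 36.5·704.0000 = 25696.0000
edge 2: (16.5,38.5)→(6.5,35.5)  cross = 16.5·35.5 − 6.5·38.5 = 335.5000; (r_i+r_j)·cross = 23·335.5000 = 7716.5000
Σcross = 355.5000 → A = |Σcross|/2 = 177.7500 mm²
Σ(r_i+r_j)·cross = 15286.5000 → first moment M = |Σ|/6 = 2547.7500
R_c = M/A = 2547.7500/177.7500 = 14.3333 mm
θ = 350° = 6.108652 rad
V = θ·R_c·A = 6.108652·14.3333·177.7500 = 15563.319 mm³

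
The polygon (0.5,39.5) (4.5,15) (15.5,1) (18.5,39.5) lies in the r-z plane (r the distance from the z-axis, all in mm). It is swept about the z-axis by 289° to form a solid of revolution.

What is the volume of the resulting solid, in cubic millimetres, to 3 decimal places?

Profile (r,z), 4 vertices: (0.5,39.5) (4.5,15) (15.5,1) (18.5,39.5)
edge 0: (0.5,39.5)→(4.5,15)  cross = 0.5·15 − 4.5·39.5 = -170.2500; (r_i+r_j)·cross = 5·-170.2500 = -851.2500
edge 1: (4.5,15)→(15.5,1)  cross = 4.5·1 − 15.5·15 = -228.0000; (r_i+r_j)·cross = 20·-228.0000 = -4560.0000
edge 2: (15.5,1)→(18.5,39.5)  cross = 15.5·39.5 − 18.5·1 = 593.7500; (r_i+r_j)·cross = 34·593.7500 = 20187.5000
edge 3: (18.5,39.5)→(0.5,39.5)  cross = 18.5·39.5 − 0.5·39.5 = 711.0000; (r_i+r_j)·cross = 19·711.0000 = 13509.0000
Σcross = 906.5000 → A = |Σcross|/2 = 453.2500 mm²
Σ(r_i+r_j)·cross = 28285.2500 → first moment M = |Σ|/6 = 4714.2083
R_c = M/A = 4714.2083/453.2500 = 10.4009 mm
θ = 289° = 5.044002 rad
V = θ·R_c·A = 5.044002·10.4009·453.2500 = 23778.474 mm³

Volume = 23778.474 mm³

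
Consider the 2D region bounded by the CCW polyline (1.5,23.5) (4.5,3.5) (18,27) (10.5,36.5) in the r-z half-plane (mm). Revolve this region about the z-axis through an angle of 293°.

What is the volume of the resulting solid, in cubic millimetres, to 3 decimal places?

Profile (r,z), 4 vertices: (1.5,23.5) (4.5,3.5) (18,27) (10.5,36.5)
edge 0: (1.5,23.5)→(4.5,3.5)  cross = 1.5·3.5 − 4.5·23.5 = -100.5000; (r_i+r_j)·cross = 6·-100.5000 = -603.0000
edge 1: (4.5,3.5)→(18,27)  cross = 4.5·27 − 18·3.5 = 58.5000; (r_i+r_j)·cross = 22.5·58.5000 = 1316.2500
edge 2: (18,27)→(10.5,36.5)  cross = 18·36.5 − 10.5·27 = 373.5000; (r_i+r_j)·cross = 28.5·373.5000 = 10644.7500
edge 3: (10.5,36.5)→(1.5,23.5)  cross = 10.5·23.5 − 1.5·36.5 = 192.0000; (r_i+r_j)·cross = 12·192.0000 = 2304.0000
Σcross = 523.5000 → A = |Σcross|/2 = 261.7500 mm²
Σ(r_i+r_j)·cross = 13662.0000 → first moment M = |Σ|/6 = 2277.0000
R_c = M/A = 2277.0000/261.7500 = 8.6991 mm
θ = 293° = 5.113815 rad
V = θ·R_c·A = 5.113815·8.6991·261.7500 = 11644.156 mm³

Volume = 11644.156 mm³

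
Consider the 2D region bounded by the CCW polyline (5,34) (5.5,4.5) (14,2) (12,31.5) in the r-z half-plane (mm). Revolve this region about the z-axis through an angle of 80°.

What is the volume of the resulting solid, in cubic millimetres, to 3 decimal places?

Volume = 2876.128 mm³

Profile (r,z), 4 vertices: (5,34) (5.5,4.5) (14,2) (12,31.5)
edge 0: (5,34)→(5.5,4.5)  cross = 5·4.5 − 5.5·34 = -164.5000; (r_i+r_j)·cross = 10.5·-164.5000 = -1727.2500
edge 1: (5.5,4.5)→(14,2)  cross = 5.5·2 − 14·4.5 = -52.0000; (r_i+r_j)·cross = 19.5·-52.0000 = -1014.0000
edge 2: (14,2)→(12,31.5)  cross = 14·31.5 − 12·2 = 417.0000; (r_i+r_j)·cross = 26·417.0000 = 10842.0000
edge 3: (12,31.5)→(5,34)  cross = 12·34 − 5·31.5 = 250.5000; (r_i+r_j)·cross = 17·250.5000 = 4258.5000
Σcross = 451.0000 → A = |Σcross|/2 = 225.5000 mm²
Σ(r_i+r_j)·cross = 12359.2500 → first moment M = |Σ|/6 = 2059.8750
R_c = M/A = 2059.8750/225.5000 = 9.1347 mm
θ = 80° = 1.396263 rad
V = θ·R_c·A = 1.396263·9.1347·225.5000 = 2876.128 mm³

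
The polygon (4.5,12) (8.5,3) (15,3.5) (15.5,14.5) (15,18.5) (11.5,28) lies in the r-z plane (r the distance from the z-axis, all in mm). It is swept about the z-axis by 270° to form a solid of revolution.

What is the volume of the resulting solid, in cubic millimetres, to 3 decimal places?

Volume = 8848.688 mm³

Profile (r,z), 6 vertices: (4.5,12) (8.5,3) (15,3.5) (15.5,14.5) (15,18.5) (11.5,28)
edge 0: (4.5,12)→(8.5,3)  cross = 4.5·3 − 8.5·12 = -88.5000; (r_i+r_j)·cross = 13·-88.5000 = -1150.5000
edge 1: (8.5,3)→(15,3.5)  cross = 8.5·3.5 − 15·3 = -15.2500; (r_i+r_j)·cross = 23.5·-15.2500 = -358.3750
edge 2: (15,3.5)→(15.5,14.5)  cross = 15·14.5 − 15.5·3.5 = 163.2500; (r_i+r_j)·cross = 30.5·163.2500 = 4979.1250
edge 3: (15.5,14.5)→(15,18.5)  cross = 15.5·18.5 − 15·14.5 = 69.2500; (r_i+r_j)·cross = 30.5·69.2500 = 2112.1250
edge 4: (15,18.5)→(11.5,28)  cross = 15·28 − 11.5·18.5 = 207.2500; (r_i+r_j)·cross = 26.5·207.2500 = 5492.1250
edge 5: (11.5,28)→(4.5,12)  cross = 11.5·12 − 4.5·28 = 12.0000; (r_i+r_j)·cross = 16·12.0000 = 192.0000
Σcross = 348.0000 → A = |Σcross|/2 = 174.0000 mm²
Σ(r_i+r_j)·cross = 11266.5000 → first moment M = |Σ|/6 = 1877.7500
R_c = M/A = 1877.7500/174.0000 = 10.7917 mm
θ = 270° = 4.712389 rad
V = θ·R_c·A = 4.712389·10.7917·174.0000 = 8848.688 mm³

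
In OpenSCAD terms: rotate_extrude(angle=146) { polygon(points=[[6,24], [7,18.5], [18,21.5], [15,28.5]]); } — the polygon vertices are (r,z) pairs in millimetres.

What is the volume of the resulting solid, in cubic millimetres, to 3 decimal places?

Volume = 2103.098 mm³

Profile (r,z), 4 vertices: (6,24) (7,18.5) (18,21.5) (15,28.5)
edge 0: (6,24)→(7,18.5)  cross = 6·18.5 − 7·24 = -57.0000; (r_i+r_j)·cross = 13·-57.0000 = -741.0000
edge 1: (7,18.5)→(18,21.5)  cross = 7·21.5 − 18·18.5 = -182.5000; (r_i+r_j)·cross = 25·-182.5000 = -4562.5000
edge 2: (18,21.5)→(15,28.5)  cross = 18·28.5 − 15·21.5 = 190.5000; (r_i+r_j)·cross = 33·190.5000 = 6286.5000
edge 3: (15,28.5)→(6,24)  cross = 15·24 − 6·28.5 = 189.0000; (r_i+r_j)·cross = 21·189.0000 = 3969.0000
Σcross = 140.0000 → A = |Σcross|/2 = 70.0000 mm²
Σ(r_i+r_j)·cross = 4952.0000 → first moment M = |Σ|/6 = 825.3333
R_c = M/A = 825.3333/70.0000 = 11.7905 mm
θ = 146° = 2.548181 rad
V = θ·R_c·A = 2.548181·11.7905·70.0000 = 2103.098 mm³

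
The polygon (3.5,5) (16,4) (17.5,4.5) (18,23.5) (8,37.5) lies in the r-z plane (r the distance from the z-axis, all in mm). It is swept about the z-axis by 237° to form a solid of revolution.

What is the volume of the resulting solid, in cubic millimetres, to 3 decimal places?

Profile (r,z), 5 vertices: (3.5,5) (16,4) (17.5,4.5) (18,23.5) (8,37.5)
edge 0: (3.5,5)→(16,4)  cross = 3.5·4 − 16·5 = -66.0000; (r_i+r_j)·cross = 19.5·-66.0000 = -1287.0000
edge 1: (16,4)→(17.5,4.5)  cross = 16·4.5 − 17.5·4 = 2.0000; (r_i+r_j)·cross = 33.5·2.0000 = 67.0000
edge 2: (17.5,4.5)→(18,23.5)  cross = 17.5·23.5 − 18·4.5 = 330.2500; (r_i+r_j)·cross = 35.5·330.2500 = 11723.8750
edge 3: (18,23.5)→(8,37.5)  cross = 18·37.5 − 8·23.5 = 487.0000; (r_i+r_j)·cross = 26·487.0000 = 12662.0000
edge 4: (8,37.5)→(3.5,5)  cross = 8·5 − 3.5·37.5 = -91.2500; (r_i+r_j)·cross = 11.5·-91.2500 = -1049.3750
Σcross = 662.0000 → A = |Σcross|/2 = 331.0000 mm²
Σ(r_i+r_j)·cross = 22116.5000 → first moment M = |Σ|/6 = 3686.0833
R_c = M/A = 3686.0833/331.0000 = 11.1362 mm
θ = 237° = 4.136430 rad
V = θ·R_c·A = 4.136430·11.1362·331.0000 = 15247.227 mm³

Volume = 15247.227 mm³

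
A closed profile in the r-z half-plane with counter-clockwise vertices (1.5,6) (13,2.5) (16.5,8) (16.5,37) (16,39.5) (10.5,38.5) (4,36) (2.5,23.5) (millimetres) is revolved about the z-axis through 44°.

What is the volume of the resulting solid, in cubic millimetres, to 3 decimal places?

Volume = 3459.976 mm³

Profile (r,z), 8 vertices: (1.5,6) (13,2.5) (16.5,8) (16.5,37) (16,39.5) (10.5,38.5) (4,36) (2.5,23.5)
edge 0: (1.5,6)→(13,2.5)  cross = 1.5·2.5 − 13·6 = -74.2500; (r_i+r_j)·cross = 14.5·-74.2500 = -1076.6250
edge 1: (13,2.5)→(16.5,8)  cross = 13·8 − 16.5·2.5 = 62.7500; (r_i+r_j)·cross = 29.5·62.7500 = 1851.1250
edge 2: (16.5,8)→(16.5,37)  cross = 16.5·37 − 16.5·8 = 478.5000; (r_i+r_j)·cross = 33·478.5000 = 15790.5000
edge 3: (16.5,37)→(16,39.5)  cross = 16.5·39.5 − 16·37 = 59.7500; (r_i+r_j)·cross = 32.5·59.7500 = 1941.8750
edge 4: (16,39.5)→(10.5,38.5)  cross = 16·38.5 − 10.5·39.5 = 201.2500; (r_i+r_j)·cross = 26.5·201.2500 = 5333.1250
edge 5: (10.5,38.5)→(4,36)  cross = 10.5·36 − 4·38.5 = 224.0000; (r_i+r_j)·cross = 14.5·224.0000 = 3248.0000
edge 6: (4,36)→(2.5,23.5)  cross = 4·23.5 − 2.5·36 = 4.0000; (r_i+r_j)·cross = 6.5·4.0000 = 26.0000
edge 7: (2.5,23.5)→(1.5,6)  cross = 2.5·6 − 1.5·23.5 = -20.2500; (r_i+r_j)·cross = 4·-20.2500 = -81.0000
Σcross = 935.7500 → A = |Σcross|/2 = 467.8750 mm²
Σ(r_i+r_j)·cross = 27033.0000 → first moment M = |Σ|/6 = 4505.5000
R_c = M/A = 4505.5000/467.8750 = 9.6297 mm
θ = 44° = 0.767945 rad
V = θ·R_c·A = 0.767945·9.6297·467.8750 = 3459.976 mm³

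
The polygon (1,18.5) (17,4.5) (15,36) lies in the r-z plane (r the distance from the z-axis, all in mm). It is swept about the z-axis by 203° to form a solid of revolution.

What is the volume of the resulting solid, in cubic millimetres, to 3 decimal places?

Volume = 9275.622 mm³

Profile (r,z), 3 vertices: (1,18.5) (17,4.5) (15,36)
edge 0: (1,18.5)→(17,4.5)  cross = 1·4.5 − 17·18.5 = -310.0000; (r_i+r_j)·cross = 18·-310.0000 = -5580.0000
edge 1: (17,4.5)→(15,36)  cross = 17·36 − 15·4.5 = 544.5000; (r_i+r_j)·cross = 32·544.5000 = 17424.0000
edge 2: (15,36)→(1,18.5)  cross = 15·18.5 − 1·36 = 241.5000; (r_i+r_j)·cross = 16·241.5000 = 3864.0000
Σcross = 476.0000 → A = |Σcross|/2 = 238.0000 mm²
Σ(r_i+r_j)·cross = 15708.0000 → first moment M = |Σ|/6 = 2618.0000
R_c = M/A = 2618.0000/238.0000 = 11.0000 mm
θ = 203° = 3.543018 rad
V = θ·R_c·A = 3.543018·11.0000·238.0000 = 9275.622 mm³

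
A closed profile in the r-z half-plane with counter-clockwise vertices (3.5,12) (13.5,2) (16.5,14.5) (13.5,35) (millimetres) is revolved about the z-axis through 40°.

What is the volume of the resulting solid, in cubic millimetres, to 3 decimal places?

Profile (r,z), 4 vertices: (3.5,12) (13.5,2) (16.5,14.5) (13.5,35)
edge 0: (3.5,12)→(13.5,2)  cross = 3.5·2 − 13.5·12 = -155.0000; (r_i+r_j)·cross = 17·-155.0000 = -2635.0000
edge 1: (13.5,2)→(16.5,14.5)  cross = 13.5·14.5 − 16.5·2 = 162.7500; (r_i+r_j)·cross = 30·162.7500 = 4882.5000
edge 2: (16.5,14.5)→(13.5,35)  cross = 16.5·35 − 13.5·14.5 = 381.7500; (r_i+r_j)·cross = 30·381.7500 = 11452.5000
edge 3: (13.5,35)→(3.5,12)  cross = 13.5·12 − 3.5·35 = 39.5000; (r_i+r_j)·cross = 17·39.5000 = 671.5000
Σcross = 429.0000 → A = |Σcross|/2 = 214.5000 mm²
Σ(r_i+r_j)·cross = 14371.5000 → first moment M = |Σ|/6 = 2395.2500
R_c = M/A = 2395.2500/214.5000 = 11.1667 mm
θ = 40° = 0.698132 rad
V = θ·R_c·A = 0.698132·11.1667·214.5000 = 1672.200 mm³

Volume = 1672.200 mm³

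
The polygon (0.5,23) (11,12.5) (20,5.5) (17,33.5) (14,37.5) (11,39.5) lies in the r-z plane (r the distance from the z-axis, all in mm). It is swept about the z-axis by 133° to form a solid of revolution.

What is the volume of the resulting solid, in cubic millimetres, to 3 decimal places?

Volume = 9299.370 mm³

Profile (r,z), 6 vertices: (0.5,23) (11,12.5) (20,5.5) (17,33.5) (14,37.5) (11,39.5)
edge 0: (0.5,23)→(11,12.5)  cross = 0.5·12.5 − 11·23 = -246.7500; (r_i+r_j)·cross = 11.5·-246.7500 = -2837.6250
edge 1: (11,12.5)→(20,5.5)  cross = 11·5.5 − 20·12.5 = -189.5000; (r_i+r_j)·cross = 31·-189.5000 = -5874.5000
edge 2: (20,5.5)→(17,33.5)  cross = 20·33.5 − 17·5.5 = 576.5000; (r_i+r_j)·cross = 37·576.5000 = 21330.5000
edge 3: (17,33.5)→(14,37.5)  cross = 17·37.5 − 14·33.5 = 168.5000; (r_i+r_j)·cross = 31·168.5000 = 5223.5000
edge 4: (14,37.5)→(11,39.5)  cross = 14·39.5 − 11·37.5 = 140.5000; (r_i+r_j)·cross = 25·140.5000 = 3512.5000
edge 5: (11,39.5)→(0.5,23)  cross = 11·23 − 0.5·39.5 = 233.2500; (r_i+r_j)·cross = 11.5·233.2500 = 2682.3750
Σcross = 682.5000 → A = |Σcross|/2 = 341.2500 mm²
Σ(r_i+r_j)·cross = 24036.7500 → first moment M = |Σ|/6 = 4006.1250
R_c = M/A = 4006.1250/341.2500 = 11.7396 mm
θ = 133° = 2.321288 rad
V = θ·R_c·A = 2.321288·11.7396·341.2500 = 9299.370 mm³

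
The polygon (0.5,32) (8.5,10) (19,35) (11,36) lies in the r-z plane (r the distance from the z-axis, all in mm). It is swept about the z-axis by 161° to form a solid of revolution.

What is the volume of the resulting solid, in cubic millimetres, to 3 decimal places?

Profile (r,z), 4 vertices: (0.5,32) (8.5,10) (19,35) (11,36)
edge 0: (0.5,32)→(8.5,10)  cross = 0.5·10 − 8.5·32 = -267.0000; (r_i+r_j)·cross = 9·-267.0000 = -2403.0000
edge 1: (8.5,10)→(19,35)  cross = 8.5·35 − 19·10 = 107.5000; (r_i+r_j)·cross = 27.5·107.5000 = 2956.2500
edge 2: (19,35)→(11,36)  cross = 19·36 − 11·35 = 299.0000; (r_i+r_j)·cross = 30·299.0000 = 8970.0000
edge 3: (11,36)→(0.5,32)  cross = 11·32 − 0.5·36 = 334.0000; (r_i+r_j)·cross = 11.5·334.0000 = 3841.0000
Σcross = 473.5000 → A = |Σcross|/2 = 236.7500 mm²
Σ(r_i+r_j)·cross = 13364.2500 → first moment M = |Σ|/6 = 2227.3750
R_c = M/A = 2227.3750/236.7500 = 9.4081 mm
θ = 161° = 2.809980 rad
V = θ·R_c·A = 2.809980·9.4081·236.7500 = 6258.879 mm³

Volume = 6258.879 mm³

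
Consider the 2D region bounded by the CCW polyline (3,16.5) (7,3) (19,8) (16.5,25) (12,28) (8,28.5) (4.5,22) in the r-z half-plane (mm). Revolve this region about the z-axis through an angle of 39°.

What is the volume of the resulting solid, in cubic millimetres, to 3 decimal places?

Volume = 2123.858 mm³

Profile (r,z), 7 vertices: (3,16.5) (7,3) (19,8) (16.5,25) (12,28) (8,28.5) (4.5,22)
edge 0: (3,16.5)→(7,3)  cross = 3·3 − 7·16.5 = -106.5000; (r_i+r_j)·cross = 10·-106.5000 = -1065.0000
edge 1: (7,3)→(19,8)  cross = 7·8 − 19·3 = -1.0000; (r_i+r_j)·cross = 26·-1.0000 = -26.0000
edge 2: (19,8)→(16.5,25)  cross = 19·25 − 16.5·8 = 343.0000; (r_i+r_j)·cross = 35.5·343.0000 = 12176.5000
edge 3: (16.5,25)→(12,28)  cross = 16.5·28 − 12·25 = 162.0000; (r_i+r_j)·cross = 28.5·162.0000 = 4617.0000
edge 4: (12,28)→(8,28.5)  cross = 12·28.5 − 8·28 = 118.0000; (r_i+r_j)·cross = 20·118.0000 = 2360.0000
edge 5: (8,28.5)→(4.5,22)  cross = 8·22 − 4.5·28.5 = 47.7500; (r_i+r_j)·cross = 12.5·47.7500 = 596.8750
edge 6: (4.5,22)→(3,16.5)  cross = 4.5·16.5 − 3·22 = 8.2500; (r_i+r_j)·cross = 7.5·8.2500 = 61.8750
Σcross = 571.5000 → A = |Σcross|/2 = 285.7500 mm²
Σ(r_i+r_j)·cross = 18721.2500 → first moment M = |Σ|/6 = 3120.2083
R_c = M/A = 3120.2083/285.7500 = 10.9194 mm
θ = 39° = 0.680678 rad
V = θ·R_c·A = 0.680678·10.9194·285.7500 = 2123.858 mm³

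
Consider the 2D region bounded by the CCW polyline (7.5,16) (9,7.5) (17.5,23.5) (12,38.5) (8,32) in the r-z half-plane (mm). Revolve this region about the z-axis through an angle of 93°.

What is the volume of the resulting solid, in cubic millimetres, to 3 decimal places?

Volume = 3251.554 mm³

Profile (r,z), 5 vertices: (7.5,16) (9,7.5) (17.5,23.5) (12,38.5) (8,32)
edge 0: (7.5,16)→(9,7.5)  cross = 7.5·7.5 − 9·16 = -87.7500; (r_i+r_j)·cross = 16.5·-87.7500 = -1447.8750
edge 1: (9,7.5)→(17.5,23.5)  cross = 9·23.5 − 17.5·7.5 = 80.2500; (r_i+r_j)·cross = 26.5·80.2500 = 2126.6250
edge 2: (17.5,23.5)→(12,38.5)  cross = 17.5·38.5 − 12·23.5 = 391.7500; (r_i+r_j)·cross = 29.5·391.7500 = 11556.6250
edge 3: (12,38.5)→(8,32)  cross = 12·32 − 8·38.5 = 76.0000; (r_i+r_j)·cross = 20·76.0000 = 1520.0000
edge 4: (8,32)→(7.5,16)  cross = 8·16 − 7.5·32 = -112.0000; (r_i+r_j)·cross = 15.5·-112.0000 = -1736.0000
Σcross = 348.2500 → A = |Σcross|/2 = 174.1250 mm²
Σ(r_i+r_j)·cross = 12019.3750 → first moment M = |Σ|/6 = 2003.2292
R_c = M/A = 2003.2292/174.1250 = 11.5045 mm
θ = 93° = 1.623156 rad
V = θ·R_c·A = 1.623156·11.5045·174.1250 = 3251.554 mm³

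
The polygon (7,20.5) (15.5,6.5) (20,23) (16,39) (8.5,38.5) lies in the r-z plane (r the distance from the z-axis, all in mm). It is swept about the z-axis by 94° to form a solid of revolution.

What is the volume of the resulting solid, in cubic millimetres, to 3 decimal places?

Profile (r,z), 5 vertices: (7,20.5) (15.5,6.5) (20,23) (16,39) (8.5,38.5)
edge 0: (7,20.5)→(15.5,6.5)  cross = 7·6.5 − 15.5·20.5 = -272.2500; (r_i+r_j)·cross = 22.5·-272.2500 = -6125.6250
edge 1: (15.5,6.5)→(20,23)  cross = 15.5·23 − 20·6.5 = 226.5000; (r_i+r_j)·cross = 35.5·226.5000 = 8040.7500
edge 2: (20,23)→(16,39)  cross = 20·39 − 16·23 = 412.0000; (r_i+r_j)·cross = 36·412.0000 = 14832.0000
edge 3: (16,39)→(8.5,38.5)  cross = 16·38.5 − 8.5·39 = 284.5000; (r_i+r_j)·cross = 24.5·284.5000 = 6970.2500
edge 4: (8.5,38.5)→(7,20.5)  cross = 8.5·20.5 − 7·38.5 = -95.2500; (r_i+r_j)·cross = 15.5·-95.2500 = -1476.3750
Σcross = 555.5000 → A = |Σcross|/2 = 277.7500 mm²
Σ(r_i+r_j)·cross = 22241.0000 → first moment M = |Σ|/6 = 3706.8333
R_c = M/A = 3706.8333/277.7500 = 13.3459 mm
θ = 94° = 1.640609 rad
V = θ·R_c·A = 1.640609·13.3459·277.7500 = 6081.466 mm³

Volume = 6081.466 mm³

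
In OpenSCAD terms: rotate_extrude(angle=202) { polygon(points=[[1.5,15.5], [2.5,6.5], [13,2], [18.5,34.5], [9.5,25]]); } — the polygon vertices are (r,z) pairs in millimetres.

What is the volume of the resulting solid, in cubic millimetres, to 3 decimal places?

Volume = 9750.685 mm³

Profile (r,z), 5 vertices: (1.5,15.5) (2.5,6.5) (13,2) (18.5,34.5) (9.5,25)
edge 0: (1.5,15.5)→(2.5,6.5)  cross = 1.5·6.5 − 2.5·15.5 = -29.0000; (r_i+r_j)·cross = 4·-29.0000 = -116.0000
edge 1: (2.5,6.5)→(13,2)  cross = 2.5·2 − 13·6.5 = -79.5000; (r_i+r_j)·cross = 15.5·-79.5000 = -1232.2500
edge 2: (13,2)→(18.5,34.5)  cross = 13·34.5 − 18.5·2 = 411.5000; (r_i+r_j)·cross = 31.5·411.5000 = 12962.2500
edge 3: (18.5,34.5)→(9.5,25)  cross = 18.5·25 − 9.5·34.5 = 134.7500; (r_i+r_j)·cross = 28·134.7500 = 3773.0000
edge 4: (9.5,25)→(1.5,15.5)  cross = 9.5·15.5 − 1.5·25 = 109.7500; (r_i+r_j)·cross = 11·109.7500 = 1207.2500
Σcross = 547.5000 → A = |Σcross|/2 = 273.7500 mm²
Σ(r_i+r_j)·cross = 16594.2500 → first moment M = |Σ|/6 = 2765.7083
R_c = M/A = 2765.7083/273.7500 = 10.1030 mm
θ = 202° = 3.525565 rad
V = θ·R_c·A = 3.525565·10.1030·273.7500 = 9750.685 mm³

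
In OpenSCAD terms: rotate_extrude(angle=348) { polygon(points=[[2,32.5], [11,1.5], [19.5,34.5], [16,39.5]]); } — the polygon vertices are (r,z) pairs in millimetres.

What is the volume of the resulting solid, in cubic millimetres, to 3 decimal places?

Volume = 22027.451 mm³

Profile (r,z), 4 vertices: (2,32.5) (11,1.5) (19.5,34.5) (16,39.5)
edge 0: (2,32.5)→(11,1.5)  cross = 2·1.5 − 11·32.5 = -354.5000; (r_i+r_j)·cross = 13·-354.5000 = -4608.5000
edge 1: (11,1.5)→(19.5,34.5)  cross = 11·34.5 − 19.5·1.5 = 350.2500; (r_i+r_j)·cross = 30.5·350.2500 = 10682.6250
edge 2: (19.5,34.5)→(16,39.5)  cross = 19.5·39.5 − 16·34.5 = 218.2500; (r_i+r_j)·cross = 35.5·218.2500 = 7747.8750
edge 3: (16,39.5)→(2,32.5)  cross = 16·32.5 − 2·39.5 = 441.0000; (r_i+r_j)·cross = 18·441.0000 = 7938.0000
Σcross = 655.0000 → A = |Σcross|/2 = 327.5000 mm²
Σ(r_i+r_j)·cross = 21760.0000 → first moment M = |Σ|/6 = 3626.6667
R_c = M/A = 3626.6667/327.5000 = 11.0738 mm
θ = 348° = 6.073746 rad
V = θ·R_c·A = 6.073746·11.0738·327.5000 = 22027.451 mm³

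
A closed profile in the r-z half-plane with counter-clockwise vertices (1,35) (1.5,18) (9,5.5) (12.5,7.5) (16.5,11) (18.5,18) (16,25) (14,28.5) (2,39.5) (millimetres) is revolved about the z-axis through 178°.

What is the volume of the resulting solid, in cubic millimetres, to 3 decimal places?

Profile (r,z), 9 vertices: (1,35) (1.5,18) (9,5.5) (12.5,7.5) (16.5,11) (18.5,18) (16,25) (14,28.5) (2,39.5)
edge 0: (1,35)→(1.5,18)  cross = 1·18 − 1.5·35 = -34.5000; (r_i+r_j)·cross = 2.5·-34.5000 = -86.2500
edge 1: (1.5,18)→(9,5.5)  cross = 1.5·5.5 − 9·18 = -153.7500; (r_i+r_j)·cross = 10.5·-153.7500 = -1614.3750
edge 2: (9,5.5)→(12.5,7.5)  cross = 9·7.5 − 12.5·5.5 = -1.2500; (r_i+r_j)·cross = 21.5·-1.2500 = -26.8750
edge 3: (12.5,7.5)→(16.5,11)  cross = 12.5·11 − 16.5·7.5 = 13.7500; (r_i+r_j)·cross = 29·13.7500 = 398.7500
edge 4: (16.5,11)→(18.5,18)  cross = 16.5·18 − 18.5·11 = 93.5000; (r_i+r_j)·cross = 35·93.5000 = 3272.5000
edge 5: (18.5,18)→(16,25)  cross = 18.5·25 − 16·18 = 174.5000; (r_i+r_j)·cross = 34.5·174.5000 = 6020.2500
edge 6: (16,25)→(14,28.5)  cross = 16·28.5 − 14·25 = 106.0000; (r_i+r_j)·cross = 30·106.0000 = 3180.0000
edge 7: (14,28.5)→(2,39.5)  cross = 14·39.5 − 2·28.5 = 496.0000; (r_i+r_j)·cross = 16·496.0000 = 7936.0000
edge 8: (2,39.5)→(1,35)  cross = 2·35 − 1·39.5 = 30.5000; (r_i+r_j)·cross = 3·30.5000 = 91.5000
Σcross = 724.7500 → A = |Σcross|/2 = 362.3750 mm²
Σ(r_i+r_j)·cross = 19171.5000 → first moment M = |Σ|/6 = 3195.2500
R_c = M/A = 3195.2500/362.3750 = 8.8175 mm
θ = 178° = 3.106686 rad
V = θ·R_c·A = 3.106686·8.8175·362.3750 = 9926.639 mm³

Volume = 9926.639 mm³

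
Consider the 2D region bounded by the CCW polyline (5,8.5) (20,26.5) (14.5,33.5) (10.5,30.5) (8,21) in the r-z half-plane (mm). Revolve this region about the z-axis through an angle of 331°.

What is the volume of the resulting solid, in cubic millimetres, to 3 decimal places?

Volume = 9886.080 mm³

Profile (r,z), 5 vertices: (5,8.5) (20,26.5) (14.5,33.5) (10.5,30.5) (8,21)
edge 0: (5,8.5)→(20,26.5)  cross = 5·26.5 − 20·8.5 = -37.5000; (r_i+r_j)·cross = 25·-37.5000 = -937.5000
edge 1: (20,26.5)→(14.5,33.5)  cross = 20·33.5 − 14.5·26.5 = 285.7500; (r_i+r_j)·cross = 34.5·285.7500 = 9858.3750
edge 2: (14.5,33.5)→(10.5,30.5)  cross = 14.5·30.5 − 10.5·33.5 = 90.5000; (r_i+r_j)·cross = 25·90.5000 = 2262.5000
edge 3: (10.5,30.5)→(8,21)  cross = 10.5·21 − 8·30.5 = -23.5000; (r_i+r_j)·cross = 18.5·-23.5000 = -434.7500
edge 4: (8,21)→(5,8.5)  cross = 8·8.5 − 5·21 = -37.0000; (r_i+r_j)·cross = 13·-37.0000 = -481.0000
Σcross = 278.2500 → A = |Σcross|/2 = 139.1250 mm²
Σ(r_i+r_j)·cross = 10267.6250 → first moment M = |Σ|/6 = 1711.2708
R_c = M/A = 1711.2708/139.1250 = 12.3002 mm
θ = 331° = 5.777040 rad
V = θ·R_c·A = 5.777040·12.3002·139.1250 = 9886.080 mm³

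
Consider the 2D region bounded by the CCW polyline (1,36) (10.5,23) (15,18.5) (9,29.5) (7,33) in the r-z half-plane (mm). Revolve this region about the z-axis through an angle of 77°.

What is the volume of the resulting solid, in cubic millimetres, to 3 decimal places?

Profile (r,z), 5 vertices: (1,36) (10.5,23) (15,18.5) (9,29.5) (7,33)
edge 0: (1,36)→(10.5,23)  cross = 1·23 − 10.5·36 = -355.0000; (r_i+r_j)·cross = 11.5·-355.0000 = -4082.5000
edge 1: (10.5,23)→(15,18.5)  cross = 10.5·18.5 − 15·23 = -150.7500; (r_i+r_j)·cross = 25.5·-150.7500 = -3844.1250
edge 2: (15,18.5)→(9,29.5)  cross = 15·29.5 − 9·18.5 = 276.0000; (r_i+r_j)·cross = 24·276.0000 = 6624.0000
edge 3: (9,29.5)→(7,33)  cross = 9·33 − 7·29.5 = 90.5000; (r_i+r_j)·cross = 16·90.5000 = 1448.0000
edge 4: (7,33)→(1,36)  cross = 7·36 − 1·33 = 219.0000; (r_i+r_j)·cross = 8·219.0000 = 1752.0000
Σcross = 79.7500 → A = |Σcross|/2 = 39.8750 mm²
Σ(r_i+r_j)·cross = 1897.3750 → first moment M = |Σ|/6 = 316.2292
R_c = M/A = 316.2292/39.8750 = 7.9305 mm
θ = 77° = 1.343904 rad
V = θ·R_c·A = 1.343904·7.9305·39.8750 = 424.981 mm³

Volume = 424.981 mm³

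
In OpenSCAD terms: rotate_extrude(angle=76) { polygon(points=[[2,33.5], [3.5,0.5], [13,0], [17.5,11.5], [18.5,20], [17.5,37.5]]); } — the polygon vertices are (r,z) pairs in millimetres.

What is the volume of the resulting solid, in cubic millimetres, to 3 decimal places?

Volume = 6875.102 mm³

Profile (r,z), 6 vertices: (2,33.5) (3.5,0.5) (13,0) (17.5,11.5) (18.5,20) (17.5,37.5)
edge 0: (2,33.5)→(3.5,0.5)  cross = 2·0.5 − 3.5·33.5 = -116.2500; (r_i+r_j)·cross = 5.5·-116.2500 = -639.3750
edge 1: (3.5,0.5)→(13,0)  cross = 3.5·0 − 13·0.5 = -6.5000; (r_i+r_j)·cross = 16.5·-6.5000 = -107.2500
edge 2: (13,0)→(17.5,11.5)  cross = 13·11.5 − 17.5·0 = 149.5000; (r_i+r_j)·cross = 30.5·149.5000 = 4559.7500
edge 3: (17.5,11.5)→(18.5,20)  cross = 17.5·20 − 18.5·11.5 = 137.2500; (r_i+r_j)·cross = 36·137.2500 = 4941.0000
edge 4: (18.5,20)→(17.5,37.5)  cross = 18.5·37.5 − 17.5·20 = 343.7500; (r_i+r_j)·cross = 36·343.7500 = 12375.0000
edge 5: (17.5,37.5)→(2,33.5)  cross = 17.5·33.5 − 2·37.5 = 511.2500; (r_i+r_j)·cross = 19.5·511.2500 = 9969.3750
Σcross = 1019.0000 → A = |Σcross|/2 = 509.5000 mm²
Σ(r_i+r_j)·cross = 31098.5000 → first moment M = |Σ|/6 = 5183.0833
R_c = M/A = 5183.0833/509.5000 = 10.1729 mm
θ = 76° = 1.326450 rad
V = θ·R_c·A = 1.326450·10.1729·509.5000 = 6875.102 mm³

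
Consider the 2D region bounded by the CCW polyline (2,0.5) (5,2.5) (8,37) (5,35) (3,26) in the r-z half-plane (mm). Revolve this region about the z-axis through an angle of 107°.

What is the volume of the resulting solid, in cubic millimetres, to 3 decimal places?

Volume = 1041.133 mm³

Profile (r,z), 5 vertices: (2,0.5) (5,2.5) (8,37) (5,35) (3,26)
edge 0: (2,0.5)→(5,2.5)  cross = 2·2.5 − 5·0.5 = 2.5000; (r_i+r_j)·cross = 7·2.5000 = 17.5000
edge 1: (5,2.5)→(8,37)  cross = 5·37 − 8·2.5 = 165.0000; (r_i+r_j)·cross = 13·165.0000 = 2145.0000
edge 2: (8,37)→(5,35)  cross = 8·35 − 5·37 = 95.0000; (r_i+r_j)·cross = 13·95.0000 = 1235.0000
edge 3: (5,35)→(3,26)  cross = 5·26 − 3·35 = 25.0000; (r_i+r_j)·cross = 8·25.0000 = 200.0000
edge 4: (3,26)→(2,0.5)  cross = 3·0.5 − 2·26 = -50.5000; (r_i+r_j)·cross = 5·-50.5000 = -252.5000
Σcross = 237.0000 → A = |Σcross|/2 = 118.5000 mm²
Σ(r_i+r_j)·cross = 3345.0000 → first moment M = |Σ|/6 = 557.5000
R_c = M/A = 557.5000/118.5000 = 4.7046 mm
θ = 107° = 1.867502 rad
V = θ·R_c·A = 1.867502·4.7046·118.5000 = 1041.133 mm³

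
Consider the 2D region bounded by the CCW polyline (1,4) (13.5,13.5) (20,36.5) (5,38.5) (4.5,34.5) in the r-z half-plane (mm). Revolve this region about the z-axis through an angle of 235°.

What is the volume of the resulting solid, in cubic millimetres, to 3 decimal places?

Profile (r,z), 5 vertices: (1,4) (13.5,13.5) (20,36.5) (5,38.5) (4.5,34.5)
edge 0: (1,4)→(13.5,13.5)  cross = 1·13.5 − 13.5·4 = -40.5000; (r_i+r_j)·cross = 14.5·-40.5000 = -587.2500
edge 1: (13.5,13.5)→(20,36.5)  cross = 13.5·36.5 − 20·13.5 = 222.7500; (r_i+r_j)·cross = 33.5·222.7500 = 7462.1250
edge 2: (20,36.5)→(5,38.5)  cross = 20·38.5 − 5·36.5 = 587.5000; (r_i+r_j)·cross = 25·587.5000 = 14687.5000
edge 3: (5,38.5)→(4.5,34.5)  cross = 5·34.5 − 4.5·38.5 = -0.7500; (r_i+r_j)·cross = 9.5·-0.7500 = -7.1250
edge 4: (4.5,34.5)→(1,4)  cross = 4.5·4 − 1·34.5 = -16.5000; (r_i+r_j)·cross = 5.5·-16.5000 = -90.7500
Σcross = 752.5000 → A = |Σcross|/2 = 376.2500 mm²
Σ(r_i+r_j)·cross = 21464.5000 → first moment M = |Σ|/6 = 3577.4167
R_c = M/A = 3577.4167/376.2500 = 9.5081 mm
θ = 235° = 4.101524 rad
V = θ·R_c·A = 4.101524·9.5081·376.2500 = 14672.859 mm³

Volume = 14672.859 mm³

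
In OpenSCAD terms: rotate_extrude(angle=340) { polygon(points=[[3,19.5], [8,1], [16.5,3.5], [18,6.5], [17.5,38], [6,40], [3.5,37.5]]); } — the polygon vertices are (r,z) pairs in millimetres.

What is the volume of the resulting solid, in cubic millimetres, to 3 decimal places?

Profile (r,z), 7 vertices: (3,19.5) (8,1) (16.5,3.5) (18,6.5) (17.5,38) (6,40) (3.5,37.5)
edge 0: (3,19.5)→(8,1)  cross = 3·1 − 8·19.5 = -153.0000; (r_i+r_j)·cross = 11·-153.0000 = -1683.0000
edge 1: (8,1)→(16.5,3.5)  cross = 8·3.5 − 16.5·1 = 11.5000; (r_i+r_j)·cross = 24.5·11.5000 = 281.7500
edge 2: (16.5,3.5)→(18,6.5)  cross = 16.5·6.5 − 18·3.5 = 44.2500; (r_i+r_j)·cross = 34.5·44.2500 = 1526.6250
edge 3: (18,6.5)→(17.5,38)  cross = 18·38 − 17.5·6.5 = 570.2500; (r_i+r_j)·cross = 35.5·570.2500 = 20243.8750
edge 4: (17.5,38)→(6,40)  cross = 17.5·40 − 6·38 = 472.0000; (r_i+r_j)·cross = 23.5·472.0000 = 11092.0000
edge 5: (6,40)→(3.5,37.5)  cross = 6·37.5 − 3.5·40 = 85.0000; (r_i+r_j)·cross = 9.5·85.0000 = 807.5000
edge 6: (3.5,37.5)→(3,19.5)  cross = 3.5·19.5 − 3·37.5 = -44.2500; (r_i+r_j)·cross = 6.5·-44.2500 = -287.6250
Σcross = 985.7500 → A = |Σcross|/2 = 492.8750 mm²
Σ(r_i+r_j)·cross = 31981.1250 → first moment M = |Σ|/6 = 5330.1875
R_c = M/A = 5330.1875/492.8750 = 10.8145 mm
θ = 340° = 5.934119 rad
V = θ·R_c·A = 5.934119·10.8145·492.8750 = 31629.969 mm³

Volume = 31629.969 mm³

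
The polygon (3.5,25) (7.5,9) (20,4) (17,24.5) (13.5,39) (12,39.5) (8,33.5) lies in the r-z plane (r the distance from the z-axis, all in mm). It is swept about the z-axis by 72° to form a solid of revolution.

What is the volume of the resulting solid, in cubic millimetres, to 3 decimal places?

Volume = 5077.259 mm³

Profile (r,z), 7 vertices: (3.5,25) (7.5,9) (20,4) (17,24.5) (13.5,39) (12,39.5) (8,33.5)
edge 0: (3.5,25)→(7.5,9)  cross = 3.5·9 − 7.5·25 = -156.0000; (r_i+r_j)·cross = 11·-156.0000 = -1716.0000
edge 1: (7.5,9)→(20,4)  cross = 7.5·4 − 20·9 = -150.0000; (r_i+r_j)·cross = 27.5·-150.0000 = -4125.0000
edge 2: (20,4)→(17,24.5)  cross = 20·24.5 − 17·4 = 422.0000; (r_i+r_j)·cross = 37·422.0000 = 15614.0000
edge 3: (17,24.5)→(13.5,39)  cross = 17·39 − 13.5·24.5 = 332.2500; (r_i+r_j)·cross = 30.5·332.2500 = 10133.6250
edge 4: (13.5,39)→(12,39.5)  cross = 13.5·39.5 − 12·39 = 65.2500; (r_i+r_j)·cross = 25.5·65.2500 = 1663.8750
edge 5: (12,39.5)→(8,33.5)  cross = 12·33.5 − 8·39.5 = 86.0000; (r_i+r_j)·cross = 20·86.0000 = 1720.0000
edge 6: (8,33.5)→(3.5,25)  cross = 8·25 − 3.5·33.5 = 82.7500; (r_i+r_j)·cross = 11.5·82.7500 = 951.6250
Σcross = 682.2500 → A = |Σcross|/2 = 341.1250 mm²
Σ(r_i+r_j)·cross = 24242.1250 → first moment M = |Σ|/6 = 4040.3542
R_c = M/A = 4040.3542/341.1250 = 11.8442 mm
θ = 72° = 1.256637 rad
V = θ·R_c·A = 1.256637·11.8442·341.1250 = 5077.259 mm³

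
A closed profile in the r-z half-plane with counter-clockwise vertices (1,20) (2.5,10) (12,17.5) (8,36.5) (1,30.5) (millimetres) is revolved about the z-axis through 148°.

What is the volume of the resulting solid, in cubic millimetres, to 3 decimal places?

Profile (r,z), 5 vertices: (1,20) (2.5,10) (12,17.5) (8,36.5) (1,30.5)
edge 0: (1,20)→(2.5,10)  cross = 1·10 − 2.5·20 = -40.0000; (r_i+r_j)·cross = 3.5·-40.0000 = -140.0000
edge 1: (2.5,10)→(12,17.5)  cross = 2.5·17.5 − 12·10 = -76.2500; (r_i+r_j)·cross = 14.5·-76.2500 = -1105.6250
edge 2: (12,17.5)→(8,36.5)  cross = 12·36.5 − 8·17.5 = 298.0000; (r_i+r_j)·cross = 20·298.0000 = 5960.0000
edge 3: (8,36.5)→(1,30.5)  cross = 8·30.5 − 1·36.5 = 207.5000; (r_i+r_j)·cross = 9·207.5000 = 1867.5000
edge 4: (1,30.5)→(1,20)  cross = 1·20 − 1·30.5 = -10.5000; (r_i+r_j)·cross = 2·-10.5000 = -21.0000
Σcross = 378.7500 → A = |Σcross|/2 = 189.3750 mm²
Σ(r_i+r_j)·cross = 6560.8750 → first moment M = |Σ|/6 = 1093.4792
R_c = M/A = 1093.4792/189.3750 = 5.7741 mm
θ = 148° = 2.583087 rad
V = θ·R_c·A = 2.583087·5.7741·189.3750 = 2824.552 mm³

Volume = 2824.552 mm³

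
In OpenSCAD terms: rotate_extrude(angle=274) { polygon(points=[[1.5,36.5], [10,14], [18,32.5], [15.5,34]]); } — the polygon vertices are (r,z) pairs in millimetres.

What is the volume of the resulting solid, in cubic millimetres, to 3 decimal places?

Profile (r,z), 4 vertices: (1.5,36.5) (10,14) (18,32.5) (15.5,34)
edge 0: (1.5,36.5)→(10,14)  cross = 1.5·14 − 10·36.5 = -344.0000; (r_i+r_j)·cross = 11.5·-344.0000 = -3956.0000
edge 1: (10,14)→(18,32.5)  cross = 10·32.5 − 18·14 = 73.0000; (r_i+r_j)·cross = 28·73.0000 = 2044.0000
edge 2: (18,32.5)→(15.5,34)  cross = 18·34 − 15.5·32.5 = 108.2500; (r_i+r_j)·cross = 33.5·108.2500 = 3626.3750
edge 3: (15.5,34)→(1.5,36.5)  cross = 15.5·36.5 − 1.5·34 = 514.7500; (r_i+r_j)·cross = 17·514.7500 = 8750.7500
Σcross = 352.0000 → A = |Σcross|/2 = 176.0000 mm²
Σ(r_i+r_j)·cross = 10465.1250 → first moment M = |Σ|/6 = 1744.1875
R_c = M/A = 1744.1875/176.0000 = 9.9102 mm
θ = 274° = 4.782202 rad
V = θ·R_c·A = 4.782202·9.9102·176.0000 = 8341.057 mm³

Volume = 8341.057 mm³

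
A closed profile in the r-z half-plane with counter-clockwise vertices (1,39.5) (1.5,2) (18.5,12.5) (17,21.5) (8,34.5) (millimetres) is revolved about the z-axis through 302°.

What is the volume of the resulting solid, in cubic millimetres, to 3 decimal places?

Volume = 16659.760 mm³

Profile (r,z), 5 vertices: (1,39.5) (1.5,2) (18.5,12.5) (17,21.5) (8,34.5)
edge 0: (1,39.5)→(1.5,2)  cross = 1·2 − 1.5·39.5 = -57.2500; (r_i+r_j)·cross = 2.5·-57.2500 = -143.1250
edge 1: (1.5,2)→(18.5,12.5)  cross = 1.5·12.5 − 18.5·2 = -18.2500; (r_i+r_j)·cross = 20·-18.2500 = -365.0000
edge 2: (18.5,12.5)→(17,21.5)  cross = 18.5·21.5 − 17·12.5 = 185.2500; (r_i+r_j)·cross = 35.5·185.2500 = 6576.3750
edge 3: (17,21.5)→(8,34.5)  cross = 17·34.5 − 8·21.5 = 414.5000; (r_i+r_j)·cross = 25·414.5000 = 10362.5000
edge 4: (8,34.5)→(1,39.5)  cross = 8·39.5 − 1·34.5 = 281.5000; (r_i+r_j)·cross = 9·281.5000 = 2533.5000
Σcross = 805.7500 → A = |Σcross|/2 = 402.8750 mm²
Σ(r_i+r_j)·cross = 18964.2500 → first moment M = |Σ|/6 = 3160.7083
R_c = M/A = 3160.7083/402.8750 = 7.8454 mm
θ = 302° = 5.270894 rad
V = θ·R_c·A = 5.270894·7.8454·402.8750 = 16659.760 mm³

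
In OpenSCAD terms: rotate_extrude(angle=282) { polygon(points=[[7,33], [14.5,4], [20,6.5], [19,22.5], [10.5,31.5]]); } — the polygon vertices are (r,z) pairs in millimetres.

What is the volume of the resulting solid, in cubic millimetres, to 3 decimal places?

Profile (r,z), 5 vertices: (7,33) (14.5,4) (20,6.5) (19,22.5) (10.5,31.5)
edge 0: (7,33)→(14.5,4)  cross = 7·4 − 14.5·33 = -450.5000; (r_i+r_j)·cross = 21.5·-450.5000 = -9685.7500
edge 1: (14.5,4)→(20,6.5)  cross = 14.5·6.5 − 20·4 = 14.2500; (r_i+r_j)·cross = 34.5·14.2500 = 491.6250
edge 2: (20,6.5)→(19,22.5)  cross = 20·22.5 − 19·6.5 = 326.5000; (r_i+r_j)·cross = 39·326.5000 = 12733.5000
edge 3: (19,22.5)→(10.5,31.5)  cross = 19·31.5 − 10.5·22.5 = 362.2500; (r_i+r_j)·cross = 29.5·362.2500 = 10686.3750
edge 4: (10.5,31.5)→(7,33)  cross = 10.5·33 − 7·31.5 = 126.0000; (r_i+r_j)·cross = 17.5·126.0000 = 2205.0000
Σcross = 378.5000 → A = |Σcross|/2 = 189.2500 mm²
Σ(r_i+r_j)·cross = 16430.7500 → first moment M = |Σ|/6 = 2738.4583
R_c = M/A = 2738.4583/189.2500 = 14.4701 mm
θ = 282° = 4.921828 rad
V = θ·R_c·A = 4.921828·14.4701·189.2500 = 13478.222 mm³

Volume = 13478.222 mm³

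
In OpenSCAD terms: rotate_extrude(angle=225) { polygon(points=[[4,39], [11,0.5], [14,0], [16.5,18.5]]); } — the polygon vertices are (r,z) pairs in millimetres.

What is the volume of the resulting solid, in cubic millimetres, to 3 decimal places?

Volume = 8504.717 mm³

Profile (r,z), 4 vertices: (4,39) (11,0.5) (14,0) (16.5,18.5)
edge 0: (4,39)→(11,0.5)  cross = 4·0.5 − 11·39 = -427.0000; (r_i+r_j)·cross = 15·-427.0000 = -6405.0000
edge 1: (11,0.5)→(14,0)  cross = 11·0 − 14·0.5 = -7.0000; (r_i+r_j)·cross = 25·-7.0000 = -175.0000
edge 2: (14,0)→(16.5,18.5)  cross = 14·18.5 − 16.5·0 = 259.0000; (r_i+r_j)·cross = 30.5·259.0000 = 7899.5000
edge 3: (16.5,18.5)→(4,39)  cross = 16.5·39 − 4·18.5 = 569.5000; (r_i+r_j)·cross = 20.5·569.5000 = 11674.7500
Σcross = 394.5000 → A = |Σcross|/2 = 197.2500 mm²
Σ(r_i+r_j)·cross = 12994.2500 → first moment M = |Σ|/6 = 2165.7083
R_c = M/A = 2165.7083/197.2500 = 10.9795 mm
θ = 225° = 3.926991 rad
V = θ·R_c·A = 3.926991·10.9795·197.2500 = 8504.717 mm³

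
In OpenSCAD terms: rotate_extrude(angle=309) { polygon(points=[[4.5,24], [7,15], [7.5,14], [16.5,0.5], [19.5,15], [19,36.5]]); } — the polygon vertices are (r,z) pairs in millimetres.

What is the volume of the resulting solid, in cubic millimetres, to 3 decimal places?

Volume = 22493.585 mm³

Profile (r,z), 6 vertices: (4.5,24) (7,15) (7.5,14) (16.5,0.5) (19.5,15) (19,36.5)
edge 0: (4.5,24)→(7,15)  cross = 4.5·15 − 7·24 = -100.5000; (r_i+r_j)·cross = 11.5·-100.5000 = -1155.7500
edge 1: (7,15)→(7.5,14)  cross = 7·14 − 7.5·15 = -14.5000; (r_i+r_j)·cross = 14.5·-14.5000 = -210.2500
edge 2: (7.5,14)→(16.5,0.5)  cross = 7.5·0.5 − 16.5·14 = -227.2500; (r_i+r_j)·cross = 24·-227.2500 = -5454.0000
edge 3: (16.5,0.5)→(19.5,15)  cross = 16.5·15 − 19.5·0.5 = 237.7500; (r_i+r_j)·cross = 36·237.7500 = 8559.0000
edge 4: (19.5,15)→(19,36.5)  cross = 19.5·36.5 − 19·15 = 426.7500; (r_i+r_j)·cross = 38.5·426.7500 = 16429.8750
edge 5: (19,36.5)→(4.5,24)  cross = 19·24 − 4.5·36.5 = 291.7500; (r_i+r_j)·cross = 23.5·291.7500 = 6856.1250
Σcross = 614.0000 → A = |Σcross|/2 = 307.0000 mm²
Σ(r_i+r_j)·cross = 25025.0000 → first moment M = |Σ|/6 = 4170.8333
R_c = M/A = 4170.8333/307.0000 = 13.5858 mm
θ = 309° = 5.393067 rad
V = θ·R_c·A = 5.393067·13.5858·307.0000 = 22493.585 mm³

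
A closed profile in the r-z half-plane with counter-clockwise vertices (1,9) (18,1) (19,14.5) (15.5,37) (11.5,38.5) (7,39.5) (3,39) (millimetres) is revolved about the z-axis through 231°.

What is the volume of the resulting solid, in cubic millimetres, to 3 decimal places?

Volume = 21457.604 mm³

Profile (r,z), 7 vertices: (1,9) (18,1) (19,14.5) (15.5,37) (11.5,38.5) (7,39.5) (3,39)
edge 0: (1,9)→(18,1)  cross = 1·1 − 18·9 = -161.0000; (r_i+r_j)·cross = 19·-161.0000 = -3059.0000
edge 1: (18,1)→(19,14.5)  cross = 18·14.5 − 19·1 = 242.0000; (r_i+r_j)·cross = 37·242.0000 = 8954.0000
edge 2: (19,14.5)→(15.5,37)  cross = 19·37 − 15.5·14.5 = 478.2500; (r_i+r_j)·cross = 34.5·478.2500 = 16499.6250
edge 3: (15.5,37)→(11.5,38.5)  cross = 15.5·38.5 − 11.5·37 = 171.2500; (r_i+r_j)·cross = 27·171.2500 = 4623.7500
edge 4: (11.5,38.5)→(7,39.5)  cross = 11.5·39.5 − 7·38.5 = 184.7500; (r_i+r_j)·cross = 18.5·184.7500 = 3417.8750
edge 5: (7,39.5)→(3,39)  cross = 7·39 − 3·39.5 = 154.5000; (r_i+r_j)·cross = 10·154.5000 = 1545.0000
edge 6: (3,39)→(1,9)  cross = 3·9 − 1·39 = -12.0000; (r_i+r_j)·cross = 4·-12.0000 = -48.0000
Σcross = 1057.7500 → A = |Σcross|/2 = 528.8750 mm²
Σ(r_i+r_j)·cross = 31933.2500 → first moment M = |Σ|/6 = 5322.2083
R_c = M/A = 5322.2083/528.8750 = 10.0633 mm
θ = 231° = 4.031711 rad
V = θ·R_c·A = 4.031711·10.0633·528.8750 = 21457.604 mm³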